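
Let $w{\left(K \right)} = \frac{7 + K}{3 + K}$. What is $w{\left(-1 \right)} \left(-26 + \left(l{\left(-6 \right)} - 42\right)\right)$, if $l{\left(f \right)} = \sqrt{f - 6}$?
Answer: $-204 + 6 i \sqrt{3} \approx -204.0 + 10.392 i$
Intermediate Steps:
$l{\left(f \right)} = \sqrt{-6 + f}$
$w{\left(K \right)} = \frac{7 + K}{3 + K}$
$w{\left(-1 \right)} \left(-26 + \left(l{\left(-6 \right)} - 42\right)\right) = \frac{7 - 1}{3 - 1} \left(-26 - \left(42 - \sqrt{-6 - 6}\right)\right) = \frac{1}{2} \cdot 6 \left(-26 - \left(42 - \sqrt{-12}\right)\right) = \frac{1}{2} \cdot 6 \left(-26 - \left(42 - 2 i \sqrt{3}\right)\right) = 3 \left(-26 - \left(42 - 2 i \sqrt{3}\right)\right) = 3 \left(-68 + 2 i \sqrt{3}\right) = -204 + 6 i \sqrt{3}$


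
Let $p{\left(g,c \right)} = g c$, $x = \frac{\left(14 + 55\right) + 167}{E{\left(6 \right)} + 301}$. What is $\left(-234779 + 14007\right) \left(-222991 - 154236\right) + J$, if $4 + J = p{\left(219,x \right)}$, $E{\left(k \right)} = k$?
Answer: $\frac{25567315938364}{307} \approx 8.3281 \cdot 10^{10}$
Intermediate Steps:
$x = \frac{236}{307}$ ($x = \frac{\left(14 + 55\right) + 167}{6 + 301} = \frac{69 + 167}{307} = 236 \cdot \frac{1}{307} = \frac{236}{307} \approx 0.76873$)
$p{\left(g,c \right)} = c g$
$J = \frac{50456}{307}$ ($J = -4 + \frac{236}{307} \cdot 219 = -4 + \frac{51684}{307} = \frac{50456}{307} \approx 164.35$)
$\left(-234779 + 14007\right) \left(-222991 - 154236\right) + J = \left(-234779 + 14007\right) \left(-222991 - 154236\right) + \frac{50456}{307} = \left(-220772\right) \left(-377227\right) + \frac{50456}{307} = 83281159244 + \frac{50456}{307} = \frac{25567315938364}{307}$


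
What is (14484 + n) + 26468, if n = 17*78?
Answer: 42278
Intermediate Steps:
n = 1326
(14484 + n) + 26468 = (14484 + 1326) + 26468 = 15810 + 26468 = 42278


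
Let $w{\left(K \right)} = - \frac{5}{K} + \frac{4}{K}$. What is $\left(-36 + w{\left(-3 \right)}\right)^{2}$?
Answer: $\frac{11449}{9} \approx 1272.1$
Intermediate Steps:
$w{\left(K \right)} = - \frac{1}{K}$
$\left(-36 + w{\left(-3 \right)}\right)^{2} = \left(-36 - \frac{1}{-3}\right)^{2} = \left(-36 - - \frac{1}{3}\right)^{2} = \left(-36 + \frac{1}{3}\right)^{2} = \left(- \frac{107}{3}\right)^{2} = \frac{11449}{9}$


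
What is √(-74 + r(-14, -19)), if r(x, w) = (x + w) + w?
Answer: 3*I*√14 ≈ 11.225*I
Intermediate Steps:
r(x, w) = x + 2*w (r(x, w) = (w + x) + w = x + 2*w)
√(-74 + r(-14, -19)) = √(-74 + (-14 + 2*(-19))) = √(-74 + (-14 - 38)) = √(-74 - 52) = √(-126) = 3*I*√14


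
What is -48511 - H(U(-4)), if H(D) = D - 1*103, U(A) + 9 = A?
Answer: -48395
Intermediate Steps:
U(A) = -9 + A
H(D) = -103 + D (H(D) = D - 103 = -103 + D)
-48511 - H(U(-4)) = -48511 - (-103 + (-9 - 4)) = -48511 - (-103 - 13) = -48511 - 1*(-116) = -48511 + 116 = -48395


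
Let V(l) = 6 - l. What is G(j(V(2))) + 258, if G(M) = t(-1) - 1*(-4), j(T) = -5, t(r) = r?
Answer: 261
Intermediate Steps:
G(M) = 3 (G(M) = -1 - 1*(-4) = -1 + 4 = 3)
G(j(V(2))) + 258 = 3 + 258 = 261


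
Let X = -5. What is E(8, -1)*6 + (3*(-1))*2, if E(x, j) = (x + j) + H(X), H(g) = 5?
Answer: 66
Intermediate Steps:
E(x, j) = 5 + j + x (E(x, j) = (x + j) + 5 = (j + x) + 5 = 5 + j + x)
E(8, -1)*6 + (3*(-1))*2 = (5 - 1 + 8)*6 + (3*(-1))*2 = 12*6 - 3*2 = 72 - 6 = 66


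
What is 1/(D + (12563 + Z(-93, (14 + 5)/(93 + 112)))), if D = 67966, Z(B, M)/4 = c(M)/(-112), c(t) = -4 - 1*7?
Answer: 28/2254823 ≈ 1.2418e-5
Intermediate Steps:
c(t) = -11 (c(t) = -4 - 7 = -11)
Z(B, M) = 11/28 (Z(B, M) = 4*(-11/(-112)) = 4*(-11*(-1/112)) = 4*(11/112) = 11/28)
1/(D + (12563 + Z(-93, (14 + 5)/(93 + 112)))) = 1/(67966 + (12563 + 11/28)) = 1/(67966 + 351775/28) = 1/(2254823/28) = 28/2254823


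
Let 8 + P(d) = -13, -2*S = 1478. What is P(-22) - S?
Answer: 718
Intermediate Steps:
S = -739 (S = -½*1478 = -739)
P(d) = -21 (P(d) = -8 - 13 = -21)
P(-22) - S = -21 - 1*(-739) = -21 + 739 = 718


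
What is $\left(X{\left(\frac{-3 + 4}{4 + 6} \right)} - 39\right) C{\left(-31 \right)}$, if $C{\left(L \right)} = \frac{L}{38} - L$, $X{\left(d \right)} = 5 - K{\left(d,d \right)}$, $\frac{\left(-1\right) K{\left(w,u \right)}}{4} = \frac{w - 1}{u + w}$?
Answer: $- \frac{29822}{19} \approx -1569.6$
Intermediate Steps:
$K{\left(w,u \right)} = - \frac{4 \left(-1 + w\right)}{u + w}$ ($K{\left(w,u \right)} = - 4 \frac{w - 1}{u + w} = - 4 \frac{-1 + w}{u + w} = - \frac{4 \left(-1 + w\right)}{u + w}$)
$X{\left(d \right)} = 5 - \frac{2 \left(1 - d\right)}{d}$ ($X{\left(d \right)} = 5 - \frac{4 \left(1 - d\right)}{d + d} = 5 - \frac{4 \left(1 - d\right)}{2 d} = 5 - 4 \frac{1}{2 d} \left(1 - d\right) = 5 - \frac{2 \left(1 - d\right)}{d}$)
$C{\left(L \right)} = - \frac{37 L}{38}$ ($C{\left(L \right)} = L \frac{1}{38} - L = \frac{L}{38} - L = - \frac{37 L}{38}$)
$\left(X{\left(\frac{-3 + 4}{4 + 6} \right)} - 39\right) C{\left(-31 \right)} = \left(\left(7 - \frac{2}{\left(-3 + 4\right) \frac{1}{4 + 6}}\right) - 39\right) \left(\left(- \frac{37}{38}\right) \left(-31\right)\right) = \left(\left(7 - \frac{2}{1 \cdot \frac{1}{10}}\right) - 39\right) \frac{1147}{38} = \left(\left(7 - 2 \frac{1}{\frac{1}{10}}\right) - 39\right) \frac{1147}{38} = \left(\left(7 - 20\right) - 39\right) \frac{1147}{38} = \left(-13 - 39\right) \frac{1147}{38} = \left(-52\right) \frac{1147}{38} = - \frac{29822}{19}$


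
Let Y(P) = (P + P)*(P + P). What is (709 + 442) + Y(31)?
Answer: 4995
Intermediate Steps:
Y(P) = 4*P**2 (Y(P) = (2*P)*(2*P) = 4*P**2)
(709 + 442) + Y(31) = (709 + 442) + 4*31**2 = 1151 + 4*961 = 1151 + 3844 = 4995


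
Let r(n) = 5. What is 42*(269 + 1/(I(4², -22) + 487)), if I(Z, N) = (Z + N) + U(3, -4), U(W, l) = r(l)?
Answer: 915145/81 ≈ 11298.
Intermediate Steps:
U(W, l) = 5
I(Z, N) = 5 + N + Z (I(Z, N) = (Z + N) + 5 = (N + Z) + 5 = 5 + N + Z)
42*(269 + 1/(I(4², -22) + 487)) = 42*(269 + 1/((5 - 22 + 4²) + 487)) = 42*(269 + 1/((5 - 22 + 16) + 487)) = 42*(269 + 1/(-1 + 487)) = 42*(269 + 1/486) = 42*(130735/486) = 915145/81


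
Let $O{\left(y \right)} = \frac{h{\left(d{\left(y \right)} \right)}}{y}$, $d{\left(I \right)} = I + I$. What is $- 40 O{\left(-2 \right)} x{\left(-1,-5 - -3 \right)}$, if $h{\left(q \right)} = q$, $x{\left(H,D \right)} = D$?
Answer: $160$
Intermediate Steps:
$d{\left(I \right)} = 2 I$
$O{\left(y \right)} = 2$ ($O{\left(y \right)} = \frac{2 y}{y} = 2$)
$- 40 O{\left(-2 \right)} x{\left(-1,-5 - -3 \right)} = \left(-40\right) 2 \left(-5 - -3\right) = - 80 \left(-5 + 3\right) = \left(-80\right) \left(-2\right) = 160$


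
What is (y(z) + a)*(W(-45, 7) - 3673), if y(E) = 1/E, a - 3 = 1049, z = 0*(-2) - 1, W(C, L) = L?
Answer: -3852966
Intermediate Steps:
z = -1 (z = 0 - 1 = -1)
a = 1052 (a = 3 + 1049 = 1052)
(y(z) + a)*(W(-45, 7) - 3673) = (1/(-1) + 1052)*(7 - 3673) = (-1 + 1052)*(-3666) = 1051*(-3666) = -3852966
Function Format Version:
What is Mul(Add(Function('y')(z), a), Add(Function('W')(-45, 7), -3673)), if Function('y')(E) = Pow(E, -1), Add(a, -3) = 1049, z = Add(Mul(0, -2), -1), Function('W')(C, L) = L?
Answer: -3852966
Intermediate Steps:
z = -1 (z = Add(0, -1) = -1)
a = 1052 (a = Add(3, 1049) = 1052)
Mul(Add(Function('y')(z), a), Add(Function('W')(-45, 7), -3673)) = Mul(Add(Pow(-1, -1), 1052), Add(7, -3673)) = Mul(Add(-1, 1052), -3666) = Mul(1051, -3666) = -3852966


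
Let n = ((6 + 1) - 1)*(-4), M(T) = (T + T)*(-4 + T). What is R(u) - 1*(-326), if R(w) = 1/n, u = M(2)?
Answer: 7823/24 ≈ 325.96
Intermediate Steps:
M(T) = 2*T*(-4 + T) (M(T) = (2*T)*(-4 + T) = 2*T*(-4 + T))
n = -24 (n = (7 - 1)*(-4) = 6*(-4) = -24)
u = -8 (u = 2*2*(-4 + 2) = 2*2*(-2) = -8)
R(w) = -1/24 (R(w) = 1/(-24) = -1/24)
R(u) - 1*(-326) = -1/24 - 1*(-326) = -1/24 + 326 = 7823/24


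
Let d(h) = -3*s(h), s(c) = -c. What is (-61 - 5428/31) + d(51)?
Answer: -2576/31 ≈ -83.097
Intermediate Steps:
d(h) = 3*h (d(h) = -(-3)*h = 3*h)
(-61 - 5428/31) + d(51) = (-61 - 5428/31) + 3*51 = (-61 - 5428/31) + 153 = -7319/31 + 153 = -2576/31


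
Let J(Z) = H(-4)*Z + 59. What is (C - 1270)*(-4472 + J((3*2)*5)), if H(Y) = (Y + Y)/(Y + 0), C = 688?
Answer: 2533446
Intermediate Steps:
H(Y) = 2 (H(Y) = (2*Y)/Y = 2)
J(Z) = 59 + 2*Z (J(Z) = 2*Z + 59 = 59 + 2*Z)
(C - 1270)*(-4472 + J((3*2)*5)) = (688 - 1270)*(-4472 + (59 + 2*((3*2)*5))) = -582*(-4472 + (59 + 2*(6*5))) = -582*(-4472 + (59 + 2*30)) = -582*(-4472 + (59 + 60)) = -582*(-4472 + 119) = -582*(-4353) = 2533446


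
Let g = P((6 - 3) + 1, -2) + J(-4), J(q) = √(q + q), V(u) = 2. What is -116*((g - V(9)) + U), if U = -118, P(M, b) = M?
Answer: 13456 - 232*I*√2 ≈ 13456.0 - 328.1*I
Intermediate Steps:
J(q) = √2*√q (J(q) = √(2*q) = √2*√q)
g = 4 + 2*I*√2 (g = ((6 - 3) + 1) + √2*√(-4) = (3 + 1) + √2*(2*I) = 4 + 2*I*√2 ≈ 4.0 + 2.8284*I)
-116*((g - V(9)) + U) = -116*(((4 + 2*I*√2) - 1*2) - 118) = -116*(((4 + 2*I*√2) - 2) - 118) = -116*((2 + 2*I*√2) - 118) = -116*(-116 + 2*I*√2) = 13456 - 232*I*√2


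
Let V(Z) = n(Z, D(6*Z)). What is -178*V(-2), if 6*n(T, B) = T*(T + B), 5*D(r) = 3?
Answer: -1246/15 ≈ -83.067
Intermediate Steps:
D(r) = 3/5 (D(r) = (1/5)*3 = 3/5)
n(T, B) = T*(B + T)/6 (n(T, B) = (T*(T + B))/6 = (T*(B + T))/6 = T*(B + T)/6)
V(Z) = Z*(3/5 + Z)/6
-178*V(-2) = -89*(-2)*(3 + 5*(-2))/15 = -89*(-2)*(3 - 10)/15 = -89*(-2)*(-7)/15 = -178*7/15 = -1246/15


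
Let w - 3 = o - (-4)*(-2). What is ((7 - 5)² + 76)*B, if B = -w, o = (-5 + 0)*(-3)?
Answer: -800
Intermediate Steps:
o = 15 (o = -5*(-3) = 15)
w = 10 (w = 3 + (15 - (-4)*(-2)) = 3 + (15 - 1*8) = 3 + (15 - 8) = 3 + 7 = 10)
B = -10 (B = -1*10 = -10)
((7 - 5)² + 76)*B = ((7 - 5)² + 76)*(-10) = (2² + 76)*(-10) = (4 + 76)*(-10) = 80*(-10) = -800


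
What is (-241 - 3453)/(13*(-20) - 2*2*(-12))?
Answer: 1847/106 ≈ 17.425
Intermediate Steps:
(-241 - 3453)/(13*(-20) - 2*2*(-12)) = -3694/(-260 - 4*(-12)) = -3694/(-260 + 48) = -3694/(-212) = -3694*(-1/212) = 1847/106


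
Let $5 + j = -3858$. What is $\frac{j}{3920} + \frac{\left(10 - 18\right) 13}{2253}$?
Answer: $- \frac{9111019}{8831760} \approx -1.0316$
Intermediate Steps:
$j = -3863$ ($j = -5 - 3858 = -3863$)
$\frac{j}{3920} + \frac{\left(10 - 18\right) 13}{2253} = - \frac{3863}{3920} + \frac{\left(10 - 18\right) 13}{2253} = \left(-3863\right) \frac{1}{3920} + \left(-8\right) 13 \cdot \frac{1}{2253} = - \frac{3863}{3920} - \frac{104}{2253} = - \frac{9111019}{8831760}$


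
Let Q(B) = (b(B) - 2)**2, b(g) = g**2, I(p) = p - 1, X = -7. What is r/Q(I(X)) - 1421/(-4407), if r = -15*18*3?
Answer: 946327/8470254 ≈ 0.11172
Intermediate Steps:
r = -810 (r = -270*3 = -810)
I(p) = -1 + p
Q(B) = (-2 + B**2)**2 (Q(B) = (B**2 - 2)**2 = (-2 + B**2)**2)
r/Q(I(X)) - 1421/(-4407) = -810/(-2 + (-1 - 7)**2)**2 - 1421/(-4407) = -810/(-2 + (-8)**2)**2 - 1421*(-1/4407) = -810/(-2 + 64)**2 + 1421/4407 = -810/(62**2) + 1421/4407 = -810/3844 + 1421/4407 = -810*1/3844 + 1421/4407 = -405/1922 + 1421/4407 = 946327/8470254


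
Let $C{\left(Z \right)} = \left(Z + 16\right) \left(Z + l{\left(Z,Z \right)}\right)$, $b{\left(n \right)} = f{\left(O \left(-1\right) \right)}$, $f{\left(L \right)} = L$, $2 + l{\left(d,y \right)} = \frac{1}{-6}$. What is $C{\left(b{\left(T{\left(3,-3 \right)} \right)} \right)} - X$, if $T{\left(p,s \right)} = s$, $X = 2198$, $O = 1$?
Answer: $- \frac{4491}{2} \approx -2245.5$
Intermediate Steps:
$l{\left(d,y \right)} = - \frac{13}{6}$ ($l{\left(d,y \right)} = -2 + \frac{1}{-6} = -2 - \frac{1}{6} = - \frac{13}{6}$)
$b{\left(n \right)} = -1$ ($b{\left(n \right)} = 1 \left(-1\right) = -1$)
$C{\left(Z \right)} = \left(16 + Z\right) \left(- \frac{13}{6} + Z\right)$ ($C{\left(Z \right)} = \left(Z + 16\right) \left(Z - \frac{13}{6}\right) = \left(16 + Z\right) \left(- \frac{13}{6} + Z\right)$)
$C{\left(b{\left(T{\left(3,-3 \right)} \right)} \right)} - X = \left(- \frac{104}{3} + \left(-1\right)^{2} + \frac{83}{6} \left(-1\right)\right) - 2198 = \left(- \frac{104}{3} + 1 - \frac{83}{6}\right) - 2198 = - \frac{95}{2} - 2198 = - \frac{4491}{2}$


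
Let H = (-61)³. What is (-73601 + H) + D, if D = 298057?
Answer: -2525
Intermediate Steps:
H = -226981
(-73601 + H) + D = (-73601 - 226981) + 298057 = -300582 + 298057 = -2525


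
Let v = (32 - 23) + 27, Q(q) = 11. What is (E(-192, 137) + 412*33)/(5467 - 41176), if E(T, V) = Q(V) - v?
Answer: -13571/35709 ≈ -0.38004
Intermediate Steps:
v = 36 (v = 9 + 27 = 36)
E(T, V) = -25 (E(T, V) = 11 - 1*36 = 11 - 36 = -25)
(E(-192, 137) + 412*33)/(5467 - 41176) = (-25 + 412*33)/(5467 - 41176) = (-25 + 13596)/(-35709) = 13571*(-1/35709) = -13571/35709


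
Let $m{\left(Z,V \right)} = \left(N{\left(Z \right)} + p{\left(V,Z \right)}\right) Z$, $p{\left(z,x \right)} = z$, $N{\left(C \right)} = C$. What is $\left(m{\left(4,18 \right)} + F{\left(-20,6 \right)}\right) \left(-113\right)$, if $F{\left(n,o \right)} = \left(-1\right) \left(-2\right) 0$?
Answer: $-9944$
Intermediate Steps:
$F{\left(n,o \right)} = 0$ ($F{\left(n,o \right)} = 2 \cdot 0 = 0$)
$m{\left(Z,V \right)} = Z \left(V + Z\right)$ ($m{\left(Z,V \right)} = \left(Z + V\right) Z = \left(V + Z\right) Z = Z \left(V + Z\right)$)
$\left(m{\left(4,18 \right)} + F{\left(-20,6 \right)}\right) \left(-113\right) = \left(4 \left(18 + 4\right) + 0\right) \left(-113\right) = \left(4 \cdot 22 + 0\right) \left(-113\right) = \left(88 + 0\right) \left(-113\right) = 88 \left(-113\right) = -9944$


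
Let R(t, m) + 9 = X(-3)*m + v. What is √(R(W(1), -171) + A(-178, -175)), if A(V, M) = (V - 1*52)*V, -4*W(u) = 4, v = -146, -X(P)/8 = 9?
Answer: √53097 ≈ 230.43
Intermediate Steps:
X(P) = -72 (X(P) = -8*9 = -72)
W(u) = -1 (W(u) = -¼*4 = -1)
R(t, m) = -155 - 72*m (R(t, m) = -9 + (-72*m - 146) = -9 + (-146 - 72*m) = -155 - 72*m)
A(V, M) = V*(-52 + V) (A(V, M) = (V - 52)*V = (-52 + V)*V = V*(-52 + V))
√(R(W(1), -171) + A(-178, -175)) = √((-155 - 72*(-171)) - 178*(-52 - 178)) = √((-155 + 12312) - 178*(-230)) = √(12157 + 40940) = √53097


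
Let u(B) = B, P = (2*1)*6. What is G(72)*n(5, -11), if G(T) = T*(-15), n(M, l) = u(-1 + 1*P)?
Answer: -11880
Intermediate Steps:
P = 12 (P = 2*6 = 12)
n(M, l) = 11 (n(M, l) = -1 + 1*12 = -1 + 12 = 11)
G(T) = -15*T
G(72)*n(5, -11) = -15*72*11 = -1080*11 = -11880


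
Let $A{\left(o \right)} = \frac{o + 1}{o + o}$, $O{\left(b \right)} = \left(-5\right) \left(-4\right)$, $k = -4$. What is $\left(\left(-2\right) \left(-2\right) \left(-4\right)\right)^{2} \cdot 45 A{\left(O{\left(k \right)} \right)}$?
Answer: $6048$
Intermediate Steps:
$O{\left(b \right)} = 20$
$A{\left(o \right)} = \frac{1 + o}{2 o}$
$\left(\left(-2\right) \left(-2\right) \left(-4\right)\right)^{2} \cdot 45 A{\left(O{\left(k \right)} \right)} = \left(\left(-2\right) \left(-2\right) \left(-4\right)\right)^{2} \cdot 45 \frac{1 + 20}{2 \cdot 20} = \left(4 \left(-4\right)\right)^{2} \cdot 45 \cdot \frac{1}{2} \cdot \frac{1}{20} \cdot 21 = \left(-16\right)^{2} \cdot 45 \cdot \frac{21}{40} = 256 \cdot 45 \cdot \frac{21}{40} = 11520 \cdot \frac{21}{40} = 6048$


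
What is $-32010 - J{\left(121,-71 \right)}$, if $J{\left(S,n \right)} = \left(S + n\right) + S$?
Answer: $-32181$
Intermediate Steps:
$J{\left(S,n \right)} = n + 2 S$
$-32010 - J{\left(121,-71 \right)} = -32010 - \left(-71 + 2 \cdot 121\right) = -32010 - \left(-71 + 242\right) = -32010 - 171 = -32181$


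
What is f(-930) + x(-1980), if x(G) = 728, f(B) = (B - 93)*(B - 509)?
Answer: 1472825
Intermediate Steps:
f(B) = (-509 + B)*(-93 + B) (f(B) = (-93 + B)*(-509 + B) = (-509 + B)*(-93 + B))
f(-930) + x(-1980) = (47337 + (-930)**2 - 602*(-930)) + 728 = (47337 + 864900 + 559860) + 728 = 1472097 + 728 = 1472825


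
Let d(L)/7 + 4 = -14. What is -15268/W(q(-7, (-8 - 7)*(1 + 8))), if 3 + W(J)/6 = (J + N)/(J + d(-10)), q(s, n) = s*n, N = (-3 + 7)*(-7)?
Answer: 13533/10 ≈ 1353.3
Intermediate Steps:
N = -28 (N = 4*(-7) = -28)
d(L) = -126 (d(L) = -28 + 7*(-14) = -28 - 98 = -126)
q(s, n) = n*s
W(J) = -18 + 6*(-28 + J)/(-126 + J) (W(J) = -18 + 6*((J - 28)/(J - 126)) = -18 + 6*((-28 + J)/(-126 + J)) = -18 + 6*(-28 + J)/(-126 + J))
-15268/W(q(-7, (-8 - 7)*(1 + 8))) = -15268*(-126 + ((-8 - 7)*(1 + 8))*(-7))/(12*(175 - (-8 - 7)*(1 + 8)*(-7))) = -15268*(-126 - 15*9*(-7))/(12*(175 - (-15*9)*(-7))) = -15268*(-126 - 135*(-7))/(12*(175 - (-135)*(-7))) = -15268*(-126 + 945)/(12*(175 - 1*945)) = -15268*273/(4*(175 - 945)) = -15268/(12*(1/819)*(-770)) = -15268/(-440/39) = -15268*(-39/440) = 13533/10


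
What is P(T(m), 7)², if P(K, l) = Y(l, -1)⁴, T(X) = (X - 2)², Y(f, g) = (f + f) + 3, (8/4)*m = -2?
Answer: 6975757441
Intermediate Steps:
m = -1 (m = (½)*(-2) = -1)
Y(f, g) = 3 + 2*f (Y(f, g) = 2*f + 3 = 3 + 2*f)
T(X) = (-2 + X)²
P(K, l) = (3 + 2*l)⁴
P(T(m), 7)² = ((3 + 2*7)⁴)² = ((3 + 14)⁴)² = (17⁴)² = 83521² = 6975757441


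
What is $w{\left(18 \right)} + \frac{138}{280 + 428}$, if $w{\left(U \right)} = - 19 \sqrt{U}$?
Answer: $\frac{23}{118} - 57 \sqrt{2} \approx -80.415$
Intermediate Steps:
$w{\left(18 \right)} + \frac{138}{280 + 428} = - 19 \sqrt{18} + \frac{138}{280 + 428} = - 19 \cdot 3 \sqrt{2} + \frac{138}{708} = - 57 \sqrt{2} + 138 \cdot \frac{1}{708} = - 57 \sqrt{2} + \frac{23}{118} = \frac{23}{118} - 57 \sqrt{2}$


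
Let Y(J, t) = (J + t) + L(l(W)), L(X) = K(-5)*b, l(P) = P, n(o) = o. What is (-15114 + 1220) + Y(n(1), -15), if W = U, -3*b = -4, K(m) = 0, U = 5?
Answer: -13908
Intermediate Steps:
b = 4/3 (b = -⅓*(-4) = 4/3 ≈ 1.3333)
W = 5
L(X) = 0 (L(X) = 0*(4/3) = 0)
Y(J, t) = J + t (Y(J, t) = (J + t) + 0 = J + t)
(-15114 + 1220) + Y(n(1), -15) = (-15114 + 1220) + (1 - 15) = -13894 - 14 = -13908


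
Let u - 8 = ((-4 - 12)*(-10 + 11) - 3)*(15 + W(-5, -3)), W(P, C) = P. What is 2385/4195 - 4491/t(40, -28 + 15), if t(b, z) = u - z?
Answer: 3848562/141791 ≈ 27.142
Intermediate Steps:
u = -182 (u = 8 + ((-4 - 12)*(-10 + 11) - 3)*(15 - 5) = 8 + (-16*1 - 3)*10 = 8 + (-16 - 3)*10 = 8 - 19*10 = 8 - 190 = -182)
t(b, z) = -182 - z
2385/4195 - 4491/t(40, -28 + 15) = 2385/4195 - 4491/(-182 - (-28 + 15)) = 2385*(1/4195) - 4491/(-182 - 1*(-13)) = 477/839 - 4491/(-182 + 13) = 477/839 - 4491/(-169) = 477/839 - 4491*(-1/169) = 477/839 + 4491/169 = 3848562/141791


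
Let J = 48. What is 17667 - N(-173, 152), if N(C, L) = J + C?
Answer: 17792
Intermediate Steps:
N(C, L) = 48 + C
17667 - N(-173, 152) = 17667 - (48 - 173) = 17667 - 1*(-125) = 17667 + 125 = 17792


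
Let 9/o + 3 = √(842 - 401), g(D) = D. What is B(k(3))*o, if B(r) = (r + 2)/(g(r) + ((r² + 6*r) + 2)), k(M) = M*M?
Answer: 11/292 ≈ 0.037671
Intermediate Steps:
k(M) = M²
o = ½ (o = 9/(-3 + √(842 - 401)) = 9/(-3 + √441) = 9/(-3 + 21) = 9/18 = 9*(1/18) = ½ ≈ 0.50000)
B(r) = (2 + r)/(2 + r² + 7*r) (B(r) = (r + 2)/(r + ((r² + 6*r) + 2)) = (2 + r)/(r + (2 + r² + 6*r)) = (2 + r)/(2 + r² + 7*r))
B(k(3))*o = ((2 + 3²)/(2 + (3²)² + 7*3²))*(½) = ((2 + 9)/(2 + 9² + 7*9))*(½) = (11/(2 + 81 + 63))*(½) = (11/146)*(½) = 11/292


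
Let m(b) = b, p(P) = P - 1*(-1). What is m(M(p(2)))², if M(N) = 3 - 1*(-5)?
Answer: 64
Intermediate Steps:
p(P) = 1 + P (p(P) = P + 1 = 1 + P)
M(N) = 8 (M(N) = 3 + 5 = 8)
m(M(p(2)))² = 8² = 64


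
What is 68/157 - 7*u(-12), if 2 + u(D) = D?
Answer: 15454/157 ≈ 98.433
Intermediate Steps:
u(D) = -2 + D
68/157 - 7*u(-12) = 68/157 - 7*(-2 - 12) = 68*(1/157) - 7*(-14) = 68/157 + 98 = 15454/157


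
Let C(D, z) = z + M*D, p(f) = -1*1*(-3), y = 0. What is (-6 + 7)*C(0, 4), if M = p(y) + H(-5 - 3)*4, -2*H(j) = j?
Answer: 4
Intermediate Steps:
H(j) = -j/2
p(f) = 3 (p(f) = -1*(-3) = 3)
M = 19 (M = 3 - (-5 - 3)/2*4 = 3 - ½*(-8)*4 = 3 + 4*4 = 3 + 16 = 19)
C(D, z) = z + 19*D
(-6 + 7)*C(0, 4) = (-6 + 7)*(4 + 19*0) = 1*(4 + 0) = 1*4 = 4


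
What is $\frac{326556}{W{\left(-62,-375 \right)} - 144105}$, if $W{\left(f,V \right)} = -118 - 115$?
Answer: $- \frac{163278}{72169} \approx -2.2624$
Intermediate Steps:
$W{\left(f,V \right)} = -233$ ($W{\left(f,V \right)} = -118 - 115 = -233$)
$\frac{326556}{W{\left(-62,-375 \right)} - 144105} = \frac{326556}{-233 - 144105} = \frac{326556}{-144338} = 326556 \left(- \frac{1}{144338}\right) = - \frac{163278}{72169}$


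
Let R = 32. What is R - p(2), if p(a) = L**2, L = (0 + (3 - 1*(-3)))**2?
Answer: -1264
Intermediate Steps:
L = 36 (L = (0 + (3 + 3))**2 = (0 + 6)**2 = 6**2 = 36)
p(a) = 1296 (p(a) = 36**2 = 1296)
R - p(2) = 32 - 1*1296 = 32 - 1296 = -1264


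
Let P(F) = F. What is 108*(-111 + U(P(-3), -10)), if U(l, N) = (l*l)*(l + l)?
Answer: -17820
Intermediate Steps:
U(l, N) = 2*l**3 (U(l, N) = l**2*(2*l) = 2*l**3)
108*(-111 + U(P(-3), -10)) = 108*(-111 + 2*(-3)**3) = 108*(-111 + 2*(-27)) = 108*(-111 - 54) = 108*(-165) = -17820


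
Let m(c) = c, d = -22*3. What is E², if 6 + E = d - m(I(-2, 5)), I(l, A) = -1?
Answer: 5041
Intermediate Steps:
d = -66
E = -71 (E = -6 + (-66 - 1*(-1)) = -6 + (-66 + 1) = -6 - 65 = -71)
E² = (-71)² = 5041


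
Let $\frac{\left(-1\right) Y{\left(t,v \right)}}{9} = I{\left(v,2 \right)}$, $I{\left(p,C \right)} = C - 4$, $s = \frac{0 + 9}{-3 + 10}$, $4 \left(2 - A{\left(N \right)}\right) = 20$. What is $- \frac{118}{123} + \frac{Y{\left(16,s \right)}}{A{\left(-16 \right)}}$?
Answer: $- \frac{856}{123} \approx -6.9594$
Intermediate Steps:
$A{\left(N \right)} = -3$ ($A{\left(N \right)} = 2 - 5 = -3$)
$s = \frac{9}{7} \approx 1.2857$
$I{\left(p,C \right)} = -4 + C$
$Y{\left(t,v \right)} = 18$ ($Y{\left(t,v \right)} = - 9 \left(-4 + 2\right) = \left(-9\right) \left(-2\right) = 18$)
$- \frac{118}{123} + \frac{Y{\left(16,s \right)}}{A{\left(-16 \right)}} = - \frac{118}{123} + \frac{18}{-3} = \left(-118\right) \frac{1}{123} + 18 \left(- \frac{1}{3}\right) = - \frac{118}{123} - 6 = - \frac{856}{123}$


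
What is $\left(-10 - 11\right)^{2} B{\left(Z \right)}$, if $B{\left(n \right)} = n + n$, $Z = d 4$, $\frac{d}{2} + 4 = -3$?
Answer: $-49392$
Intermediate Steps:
$d = -14$ ($d = -8 + 2 \left(-3\right) = -8 - 6 = -14$)
$Z = -56$ ($Z = \left(-14\right) 4 = -56$)
$B{\left(n \right)} = 2 n$
$\left(-10 - 11\right)^{2} B{\left(Z \right)} = \left(-10 - 11\right)^{2} \cdot 2 \left(-56\right) = \left(-21\right)^{2} \left(-112\right) = 441 \left(-112\right) = -49392$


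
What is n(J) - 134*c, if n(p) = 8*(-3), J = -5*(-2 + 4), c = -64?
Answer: 8552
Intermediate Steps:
J = -10 (J = -5*2 = -10)
n(p) = -24
n(J) - 134*c = -24 - 134*(-64) = -24 + 8576 = 8552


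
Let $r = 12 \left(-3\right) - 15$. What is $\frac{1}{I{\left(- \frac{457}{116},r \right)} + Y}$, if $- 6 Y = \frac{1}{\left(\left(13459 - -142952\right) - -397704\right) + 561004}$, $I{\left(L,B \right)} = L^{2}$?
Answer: $\frac{45015123792}{698674457365} \approx 0.064429$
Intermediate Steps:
$r = -51$ ($r = -36 - 15 = -51$)
$Y = - \frac{1}{6690714}$ ($Y = - \frac{1}{6 \left(\left(\left(13459 - -142952\right) - -397704\right) + 561004\right)} = - \frac{1}{6 \left(\left(\left(13459 + 142952\right) + 397704\right) + 561004\right)} = - \frac{1}{6 \left(\left(156411 + 397704\right) + 561004\right)} = - \frac{1}{6 \left(554115 + 561004\right)} = - \frac{1}{6 \cdot 1115119} = \left(- \frac{1}{6}\right) \frac{1}{1115119} = - \frac{1}{6690714} \approx -1.4946 \cdot 10^{-7}$)
$\frac{1}{I{\left(- \frac{457}{116},r \right)} + Y} = \frac{1}{\left(- \frac{457}{116}\right)^{2} - \frac{1}{6690714}} = \frac{1}{\frac{208849}{13456} - \frac{1}{6690714}} = \frac{1}{\frac{698674457365}{45015123792}} = \frac{45015123792}{698674457365}$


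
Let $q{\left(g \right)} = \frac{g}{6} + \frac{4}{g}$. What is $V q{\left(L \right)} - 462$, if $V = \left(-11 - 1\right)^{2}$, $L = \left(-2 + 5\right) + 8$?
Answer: $- \frac{1602}{11} \approx -145.64$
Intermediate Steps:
$L = 11$ ($L = 3 + 8 = 11$)
$q{\left(g \right)} = \frac{4}{g} + \frac{g}{6}$ ($q{\left(g \right)} = g \frac{1}{6} + \frac{4}{g} = \frac{g}{6} + \frac{4}{g} = \frac{4}{g} + \frac{g}{6}$)
$V = 144$ ($V = \left(-12\right)^{2} = 144$)
$V q{\left(L \right)} - 462 = 144 \left(\frac{4}{11} + \frac{1}{6} \cdot 11\right) - 462 = 144 \left(4 \cdot \frac{1}{11} + \frac{11}{6}\right) - 462 = 144 \left(\frac{4}{11} + \frac{11}{6}\right) - 462 = 144 \cdot \frac{145}{66} - 462 = \frac{3480}{11} - 462 = - \frac{1602}{11}$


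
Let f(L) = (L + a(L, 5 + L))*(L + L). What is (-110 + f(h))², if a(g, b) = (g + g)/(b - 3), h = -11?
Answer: 495616/81 ≈ 6118.7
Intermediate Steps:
a(g, b) = 2*g/(-3 + b) (a(g, b) = (2*g)/(-3 + b) = 2*g/(-3 + b))
f(L) = 2*L*(L + 2*L/(2 + L)) (f(L) = (L + 2*L/(-3 + (5 + L)))*(L + L) = (L + 2*L/(2 + L))*(2*L) = 2*L*(L + 2*L/(2 + L)))
(-110 + f(h))² = (-110 + 2*(-11)²*(4 - 11)/(2 - 11))² = (-110 + 2*121*(-7)/(-9))² = (-110 + 2*121*(-⅑)*(-7))² = (-110 + 1694/9)² = (704/9)² = 495616/81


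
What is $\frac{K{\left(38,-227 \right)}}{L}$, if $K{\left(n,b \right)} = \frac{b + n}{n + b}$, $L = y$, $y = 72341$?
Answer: $\frac{1}{72341} \approx 1.3823 \cdot 10^{-5}$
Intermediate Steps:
$L = 72341$
$K{\left(n,b \right)} = 1$ ($K{\left(n,b \right)} = \frac{b + n}{b + n} = 1$)
$\frac{K{\left(38,-227 \right)}}{L} = 1 \cdot \frac{1}{72341} = \frac{1}{72341}$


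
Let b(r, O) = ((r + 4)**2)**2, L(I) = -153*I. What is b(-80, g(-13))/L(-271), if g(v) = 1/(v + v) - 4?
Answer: 33362176/41463 ≈ 804.63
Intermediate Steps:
g(v) = -4 + 1/(2*v) (g(v) = 1/(2*v) - 4 = -4 + 1/(2*v))
b(r, O) = (4 + r)**4 (b(r, O) = ((4 + r)**2)**2 = (4 + r)**4)
b(-80, g(-13))/L(-271) = (4 - 80)**4/((-153*(-271))) = (-76)**4/41463 = 33362176*(1/41463) = 33362176/41463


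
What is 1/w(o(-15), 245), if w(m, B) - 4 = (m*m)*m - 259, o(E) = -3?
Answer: -1/282 ≈ -0.0035461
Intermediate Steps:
w(m, B) = -255 + m³ (w(m, B) = 4 + ((m*m)*m - 259) = 4 + (m²*m - 259) = 4 + (m³ - 259) = 4 + (-259 + m³) = -255 + m³)
1/w(o(-15), 245) = 1/(-255 + (-3)³) = 1/(-255 - 27) = 1/(-282) = -1/282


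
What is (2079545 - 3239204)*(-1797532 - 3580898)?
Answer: 6237144755370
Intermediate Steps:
(2079545 - 3239204)*(-1797532 - 3580898) = -1159659*(-5378430) = 6237144755370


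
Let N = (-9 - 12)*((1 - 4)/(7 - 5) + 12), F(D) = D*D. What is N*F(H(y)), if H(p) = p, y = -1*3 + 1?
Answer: -882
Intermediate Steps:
y = -2 (y = -3 + 1 = -2)
F(D) = D**2
N = -441/2 (N = -21*(-3/2 + 12) = -21*21/2 = -441/2 ≈ -220.50)
N*F(H(y)) = -441/2*(-2)**2 = -441/2*4 = -882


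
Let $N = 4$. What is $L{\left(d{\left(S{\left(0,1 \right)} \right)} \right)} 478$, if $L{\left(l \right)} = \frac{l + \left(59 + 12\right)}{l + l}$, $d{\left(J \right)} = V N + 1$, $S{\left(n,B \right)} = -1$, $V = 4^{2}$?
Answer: $\frac{32504}{65} \approx 500.06$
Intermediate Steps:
$V = 16$
$d{\left(J \right)} = 65$ ($d{\left(J \right)} = 16 \cdot 4 + 1 = 64 + 1 = 65$)
$L{\left(l \right)} = \frac{71 + l}{2 l}$ ($L{\left(l \right)} = \frac{l + 71}{2 l} = \left(71 + l\right) \frac{1}{2 l} = \frac{71 + l}{2 l}$)
$L{\left(d{\left(S{\left(0,1 \right)} \right)} \right)} 478 = \frac{71 + 65}{2 \cdot 65} \cdot 478 = \frac{1}{2} \cdot \frac{1}{65} \cdot 136 \cdot 478 = \frac{68}{65} \cdot 478 = \frac{32504}{65}$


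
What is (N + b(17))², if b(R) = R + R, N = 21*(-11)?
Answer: 38809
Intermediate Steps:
N = -231
b(R) = 2*R
(N + b(17))² = (-231 + 2*17)² = (-231 + 34)² = (-197)² = 38809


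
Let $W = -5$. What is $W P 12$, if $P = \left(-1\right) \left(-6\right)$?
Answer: $-360$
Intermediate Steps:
$P = 6$
$W P 12 = \left(-5\right) 6 \cdot 12 = \left(-30\right) 12 = -360$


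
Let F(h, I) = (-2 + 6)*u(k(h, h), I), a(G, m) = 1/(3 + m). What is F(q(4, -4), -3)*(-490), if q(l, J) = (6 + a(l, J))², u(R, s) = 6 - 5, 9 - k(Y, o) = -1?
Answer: -1960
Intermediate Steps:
k(Y, o) = 10 (k(Y, o) = 9 - 1*(-1) = 9 + 1 = 10)
u(R, s) = 1
q(l, J) = (6 + 1/(3 + J))²
F(h, I) = 4 (F(h, I) = (-2 + 6)*1 = 4*1 = 4)
F(q(4, -4), -3)*(-490) = 4*(-490) = -1960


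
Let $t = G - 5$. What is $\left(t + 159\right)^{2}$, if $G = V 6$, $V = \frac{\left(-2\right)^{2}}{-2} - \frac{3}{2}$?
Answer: $17689$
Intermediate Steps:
$V = - \frac{7}{2}$ ($V = 4 \left(- \frac{1}{2}\right) - \frac{3}{2} = -2 - \frac{3}{2} = - \frac{7}{2} \approx -3.5$)
$G = -21$ ($G = \left(- \frac{7}{2}\right) 6 = -21$)
$t = -26$ ($t = -21 - 5 = -26$)
$\left(t + 159\right)^{2} = \left(-26 + 159\right)^{2} = 133^{2} = 17689$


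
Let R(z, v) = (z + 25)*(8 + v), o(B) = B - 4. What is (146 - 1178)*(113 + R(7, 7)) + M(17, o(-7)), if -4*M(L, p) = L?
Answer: -2447921/4 ≈ -6.1198e+5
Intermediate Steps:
o(B) = -4 + B
R(z, v) = (8 + v)*(25 + z) (R(z, v) = (25 + z)*(8 + v) = (8 + v)*(25 + z))
M(L, p) = -L/4
(146 - 1178)*(113 + R(7, 7)) + M(17, o(-7)) = (146 - 1178)*(113 + (200 + 8*7 + 25*7 + 7*7)) - ¼*17 = -1032*(113 + (200 + 56 + 175 + 49)) - 17/4 = -1032*(113 + 480) - 17/4 = -1032*593 - 17/4 = -611976 - 17/4 = -2447921/4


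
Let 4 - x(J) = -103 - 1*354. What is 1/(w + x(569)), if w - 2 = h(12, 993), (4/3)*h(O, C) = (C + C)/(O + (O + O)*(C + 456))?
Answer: 23192/10738889 ≈ 0.0021596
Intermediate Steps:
x(J) = 461 (x(J) = 4 - (-103 - 1*354) = 4 - (-103 - 354) = 4 - 1*(-457) = 4 + 457 = 461)
h(O, C) = 3*C/(2*(O + 2*O*(456 + C))) (h(O, C) = 3*((C + C)/(O + (O + O)*(C + 456)))/4 = 3*((2*C)/(O + (2*O)*(456 + C)))/4 = 3*((2*C)/(O + 2*O*(456 + C)))/4 = 3*(2*C/(O + 2*O*(456 + C)))/4 = 3*C/(2*(O + 2*O*(456 + C))))
w = 47377/23192 (w = 2 + (3/2)*993/(12*(913 + 2*993)) = 2 + (3/2)*993*(1/12)/(913 + 1986) = 2 + (3/2)*993*(1/12)/2899 = 2 + (3/2)*993*(1/12)*(1/2899) = 2 + 993/23192 = 47377/23192 ≈ 2.0428)
1/(w + x(569)) = 1/(47377/23192 + 461) = 1/(10738889/23192) = 23192/10738889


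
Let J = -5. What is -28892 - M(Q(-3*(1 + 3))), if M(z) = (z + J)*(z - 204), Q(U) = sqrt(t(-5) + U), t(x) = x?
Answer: -29895 + 209*I*sqrt(17) ≈ -29895.0 + 861.73*I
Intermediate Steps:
Q(U) = sqrt(-5 + U)
M(z) = (-204 + z)*(-5 + z) (M(z) = (z - 5)*(z - 204) = (-5 + z)*(-204 + z) = (-204 + z)*(-5 + z))
-28892 - M(Q(-3*(1 + 3))) = -28892 - (1020 + (sqrt(-5 - 3*(1 + 3)))**2 - 209*sqrt(-5 - 3*(1 + 3))) = -28892 - (1020 + (sqrt(-5 - 3*4))**2 - 209*sqrt(-5 - 3*4)) = -28892 - (1020 + (sqrt(-5 - 12))**2 - 209*sqrt(-5 - 12)) = -28892 - (1020 + (sqrt(-17))**2 - 209*I*sqrt(17)) = -28892 - (1020 + (I*sqrt(17))**2 - 209*I*sqrt(17)) = -28892 - (1020 - 17 - 209*I*sqrt(17)) = -28892 - (1003 - 209*I*sqrt(17)) = -28892 + (-1003 + 209*I*sqrt(17)) = -29895 + 209*I*sqrt(17)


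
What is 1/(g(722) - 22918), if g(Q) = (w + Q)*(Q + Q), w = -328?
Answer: 1/546018 ≈ 1.8314e-6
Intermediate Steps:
g(Q) = 2*Q*(-328 + Q) (g(Q) = (-328 + Q)*(Q + Q) = (-328 + Q)*(2*Q) = 2*Q*(-328 + Q))
1/(g(722) - 22918) = 1/(2*722*(-328 + 722) - 22918) = 1/(2*722*394 - 22918) = 1/(568936 - 22918) = 1/546018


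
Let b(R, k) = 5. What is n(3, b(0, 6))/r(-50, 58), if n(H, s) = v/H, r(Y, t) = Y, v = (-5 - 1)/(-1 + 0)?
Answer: -1/25 ≈ -0.040000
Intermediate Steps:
v = 6 (v = -6/(-1) = -6*(-1) = 6)
n(H, s) = 6/H
n(3, b(0, 6))/r(-50, 58) = (6/3)/(-50) = (6*(⅓))*(-1/50) = 2*(-1/50) = -1/25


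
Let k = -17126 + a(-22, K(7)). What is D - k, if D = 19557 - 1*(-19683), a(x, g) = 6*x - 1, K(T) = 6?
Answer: 56499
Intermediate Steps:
a(x, g) = -1 + 6*x
D = 39240 (D = 19557 + 19683 = 39240)
k = -17259 (k = -17126 + (-1 + 6*(-22)) = -17126 + (-1 - 132) = -17126 - 133 = -17259)
D - k = 39240 - 1*(-17259) = 39240 + 17259 = 56499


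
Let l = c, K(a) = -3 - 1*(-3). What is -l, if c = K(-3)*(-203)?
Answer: 0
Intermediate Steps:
K(a) = 0 (K(a) = -3 + 3 = 0)
c = 0 (c = 0*(-203) = 0)
l = 0
-l = -1*0 = 0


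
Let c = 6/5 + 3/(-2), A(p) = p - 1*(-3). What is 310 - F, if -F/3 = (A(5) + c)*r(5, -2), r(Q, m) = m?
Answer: 1319/5 ≈ 263.80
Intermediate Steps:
A(p) = 3 + p (A(p) = p + 3 = 3 + p)
c = -3/10 (c = 6*(⅕) + 3*(-½) = 6/5 - 3/2 = -3/10 ≈ -0.30000)
F = 231/5 (F = -3*((3 + 5) - 3/10)*(-2) = -3*(8 - 3/10)*(-2) = -231*(-2)/10 = -3*(-77/5) = 231/5 ≈ 46.200)
310 - F = 310 - 1*231/5 = 310 - 231/5 = 1319/5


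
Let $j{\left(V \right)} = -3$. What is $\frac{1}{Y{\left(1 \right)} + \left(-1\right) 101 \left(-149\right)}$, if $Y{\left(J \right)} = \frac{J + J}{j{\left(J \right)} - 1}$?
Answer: $\frac{2}{30097} \approx 6.6452 \cdot 10^{-5}$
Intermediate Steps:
$Y{\left(J \right)} = - \frac{J}{2}$ ($Y{\left(J \right)} = \frac{J + J}{-3 - 1} = \frac{2 J}{-4} = 2 J \left(- \frac{1}{4}\right) = - \frac{J}{2}$)
$\frac{1}{Y{\left(1 \right)} + \left(-1\right) 101 \left(-149\right)} = \frac{1}{\left(- \frac{1}{2}\right) 1 + \left(-1\right) 101 \left(-149\right)} = \frac{1}{- \frac{1}{2} - -15049} = \frac{1}{- \frac{1}{2} + 15049} = \frac{1}{\frac{30097}{2}} = \frac{2}{30097}$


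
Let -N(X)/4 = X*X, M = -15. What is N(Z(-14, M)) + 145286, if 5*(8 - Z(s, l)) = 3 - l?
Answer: 3630214/25 ≈ 1.4521e+5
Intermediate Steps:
Z(s, l) = 37/5 + l/5 (Z(s, l) = 8 - (3 - l)/5 = 8 + (-⅗ + l/5) = 37/5 + l/5)
N(X) = -4*X² (N(X) = -4*X*X = -4*X²)
N(Z(-14, M)) + 145286 = -4*(37/5 + (⅕)*(-15))² + 145286 = -4*(37/5 - 3)² + 145286 = -4*(22/5)² + 145286 = -4*484/25 + 145286 = -1936/25 + 145286 = 3630214/25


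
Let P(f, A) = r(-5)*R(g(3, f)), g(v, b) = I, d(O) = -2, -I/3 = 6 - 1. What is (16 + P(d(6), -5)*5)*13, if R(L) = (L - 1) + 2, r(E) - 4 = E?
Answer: 1118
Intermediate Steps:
I = -15 (I = -3*(6 - 1) = -3*5 = -15)
r(E) = 4 + E
g(v, b) = -15
R(L) = 1 + L (R(L) = (-1 + L) + 2 = 1 + L)
P(f, A) = 14 (P(f, A) = (4 - 5)*(1 - 15) = -1*(-14) = 14)
(16 + P(d(6), -5)*5)*13 = (16 + 14*5)*13 = (16 + 70)*13 = 86*13 = 1118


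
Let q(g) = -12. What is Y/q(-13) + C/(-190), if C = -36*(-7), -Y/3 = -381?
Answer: -36699/380 ≈ -96.576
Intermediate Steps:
Y = 1143 (Y = -3*(-381) = 1143)
C = 252
Y/q(-13) + C/(-190) = 1143/(-12) + 252/(-190) = 1143*(-1/12) + 252*(-1/190) = -381/4 - 126/95 = -36699/380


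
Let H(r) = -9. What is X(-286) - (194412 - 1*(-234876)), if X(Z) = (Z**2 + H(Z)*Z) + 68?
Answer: -344850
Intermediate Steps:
X(Z) = 68 + Z**2 - 9*Z (X(Z) = (Z**2 - 9*Z) + 68 = 68 + Z**2 - 9*Z)
X(-286) - (194412 - 1*(-234876)) = (68 + (-286)**2 - 9*(-286)) - (194412 - 1*(-234876)) = (68 + 81796 + 2574) - (194412 + 234876) = 84438 - 1*429288 = 84438 - 429288 = -344850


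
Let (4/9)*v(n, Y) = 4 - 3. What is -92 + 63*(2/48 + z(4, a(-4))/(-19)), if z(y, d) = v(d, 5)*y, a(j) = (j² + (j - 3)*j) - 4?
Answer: -18121/152 ≈ -119.22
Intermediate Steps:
v(n, Y) = 9/4 (v(n, Y) = 9*(4 - 3)/4 = (9/4)*1 = 9/4)
a(j) = -4 + j² + j*(-3 + j) (a(j) = (j² + (-3 + j)*j) - 4 = (j² + j*(-3 + j)) - 4 = -4 + j² + j*(-3 + j))
z(y, d) = 9*y/4
-92 + 63*(2/48 + z(4, a(-4))/(-19)) = -92 + 63*(2/48 + ((9/4)*4)/(-19)) = -92 + 63*(2*(1/48) + 9*(-1/19)) = -92 + 63*(1/24 - 9/19) = -92 + 63*(-197/456) = -92 - 4137/152 = -18121/152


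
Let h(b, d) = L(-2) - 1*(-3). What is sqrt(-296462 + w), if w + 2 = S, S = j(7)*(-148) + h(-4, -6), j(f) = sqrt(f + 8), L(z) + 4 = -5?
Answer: sqrt(-296470 - 148*sqrt(15)) ≈ 545.02*I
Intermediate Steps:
L(z) = -9 (L(z) = -4 - 5 = -9)
j(f) = sqrt(8 + f)
h(b, d) = -6 (h(b, d) = -9 - 1*(-3) = -9 + 3 = -6)
S = -6 - 148*sqrt(15) (S = sqrt(8 + 7)*(-148) - 6 = sqrt(15)*(-148) - 6 = -148*sqrt(15) - 6 = -6 - 148*sqrt(15) ≈ -579.20)
w = -8 - 148*sqrt(15) (w = -2 + (-6 - 148*sqrt(15)) = -8 - 148*sqrt(15) ≈ -581.20)
sqrt(-296462 + w) = sqrt(-296462 + (-8 - 148*sqrt(15))) = sqrt(-296470 - 148*sqrt(15))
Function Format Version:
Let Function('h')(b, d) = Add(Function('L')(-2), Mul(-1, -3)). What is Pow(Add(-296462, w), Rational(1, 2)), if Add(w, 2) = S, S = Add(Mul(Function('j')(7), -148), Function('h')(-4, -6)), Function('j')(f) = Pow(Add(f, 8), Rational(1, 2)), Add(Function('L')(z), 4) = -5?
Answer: Pow(Add(-296470, Mul(-148, Pow(15, Rational(1, 2)))), Rational(1, 2)) ≈ Mul(545.02, I)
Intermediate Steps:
Function('L')(z) = -9 (Function('L')(z) = Add(-4, -5) = -9)
Function('j')(f) = Pow(Add(8, f), Rational(1, 2))
Function('h')(b, d) = -6 (Function('h')(b, d) = Add(-9, Mul(-1, -3)) = Add(-9, 3) = -6)
S = Add(-6, Mul(-148, Pow(15, Rational(1, 2)))) (S = Add(Mul(Pow(Add(8, 7), Rational(1, 2)), -148), -6) = Add(Mul(Pow(15, Rational(1, 2)), -148), -6) = Add(Mul(-148, Pow(15, Rational(1, 2))), -6) = Add(-6, Mul(-148, Pow(15, Rational(1, 2)))) ≈ -579.20)
w = Add(-8, Mul(-148, Pow(15, Rational(1, 2)))) (w = Add(-2, Add(-6, Mul(-148, Pow(15, Rational(1, 2))))) = Add(-8, Mul(-148, Pow(15, Rational(1, 2)))) ≈ -581.20)
Pow(Add(-296462, w), Rational(1, 2)) = Pow(Add(-296462, Add(-8, Mul(-148, Pow(15, Rational(1, 2))))), Rational(1, 2)) = Pow(Add(-296470, Mul(-148, Pow(15, Rational(1, 2)))), Rational(1, 2))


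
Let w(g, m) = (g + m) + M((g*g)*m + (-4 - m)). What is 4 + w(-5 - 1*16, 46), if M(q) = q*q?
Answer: 409495725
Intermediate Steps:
M(q) = q²
w(g, m) = g + m + (-4 - m + m*g²)² (w(g, m) = (g + m) + ((g*g)*m + (-4 - m))² = (g + m) + (g²*m + (-4 - m))² = (g + m) + (m*g² + (-4 - m))² = (g + m) + (-4 - m + m*g²)² = g + m + (-4 - m + m*g²)²)
4 + w(-5 - 1*16, 46) = 4 + ((-5 - 1*16) + 46 + (4 + 46 - 1*46*(-5 - 1*16)²)²) = 4 + ((-5 - 16) + 46 + (4 + 46 - 1*46*(-5 - 16)²)²) = 4 + (-21 + 46 + (4 + 46 - 1*46*(-21)²)²) = 4 + (-21 + 46 + (4 + 46 - 1*46*441)²) = 4 + (-21 + 46 + (4 + 46 - 20286)²) = 4 + (-21 + 46 + (-20236)²) = 4 + (-21 + 46 + 409495696) = 4 + 409495721 = 409495725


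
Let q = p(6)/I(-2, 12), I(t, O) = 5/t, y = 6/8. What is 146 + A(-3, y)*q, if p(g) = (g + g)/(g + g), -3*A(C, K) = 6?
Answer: 734/5 ≈ 146.80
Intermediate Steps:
y = 3/4 (y = 6*(1/8) = 3/4 ≈ 0.75000)
A(C, K) = -2 (A(C, K) = -1/3*6 = -2)
p(g) = 1 (p(g) = (2*g)/((2*g)) = (2*g)*(1/(2*g)) = 1)
q = -2/5 (q = 1/(5/(-2)) = 1/(5*(-1/2)) = 1/(-5/2) = 1*(-2/5) = -2/5 ≈ -0.40000)
146 + A(-3, y)*q = 146 - 2*(-2/5) = 146 + 4/5 = 734/5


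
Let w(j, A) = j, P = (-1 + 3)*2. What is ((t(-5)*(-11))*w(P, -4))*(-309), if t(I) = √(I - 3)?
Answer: 27192*I*√2 ≈ 38455.0*I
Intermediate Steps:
P = 4 (P = 2*2 = 4)
t(I) = √(-3 + I)
((t(-5)*(-11))*w(P, -4))*(-309) = ((√(-3 - 5)*(-11))*4)*(-309) = ((√(-8)*(-11))*4)*(-309) = (((2*I*√2)*(-11))*4)*(-309) = (-22*I*√2*4)*(-309) = -88*I*√2*(-309) = 27192*I*√2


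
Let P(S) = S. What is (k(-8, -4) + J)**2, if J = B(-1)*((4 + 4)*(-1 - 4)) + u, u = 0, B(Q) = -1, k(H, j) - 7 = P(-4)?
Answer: 1849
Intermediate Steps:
k(H, j) = 3 (k(H, j) = 7 - 4 = 3)
J = 40 (J = -(4 + 4)*(-1 - 4) + 0 = -8*(-5) + 0 = -1*(-40) + 0 = 40 + 0 = 40)
(k(-8, -4) + J)**2 = (3 + 40)**2 = 43**2 = 1849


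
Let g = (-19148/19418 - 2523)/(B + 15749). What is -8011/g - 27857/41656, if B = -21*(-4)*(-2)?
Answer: 50481035192076147/1020796150936 ≈ 49453.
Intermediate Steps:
B = -168 (B = 84*(-2) = -168)
g = -24505381/151275929 (g = (-19148/19418 - 2523)/(-168 + 15749) = (-19148*1/19418 - 2523)/15581 = (-9574/9709 - 2523)*(1/15581) = -24505381/9709*1/15581 = -24505381/151275929 ≈ -0.16199)
-8011/g - 27857/41656 = -8011/(-24505381/151275929) - 27857/41656 = -8011*(-151275929/24505381) - 27857*1/41656 = 1211871467219/24505381 - 27857/41656 = 50481035192076147/1020796150936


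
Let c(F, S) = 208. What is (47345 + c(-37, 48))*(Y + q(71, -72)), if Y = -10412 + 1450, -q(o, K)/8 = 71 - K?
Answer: -480570618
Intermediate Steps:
q(o, K) = -568 + 8*K (q(o, K) = -8*(71 - K) = -568 + 8*K)
Y = -8962
(47345 + c(-37, 48))*(Y + q(71, -72)) = (47345 + 208)*(-8962 + (-568 + 8*(-72))) = 47553*(-8962 + (-568 - 576)) = 47553*(-8962 - 1144) = 47553*(-10106) = -480570618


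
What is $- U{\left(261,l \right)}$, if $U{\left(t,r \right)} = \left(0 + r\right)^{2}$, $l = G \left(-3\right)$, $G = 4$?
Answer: $-144$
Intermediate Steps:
$l = -12$ ($l = 4 \left(-3\right) = -12$)
$U{\left(t,r \right)} = r^{2}$
$- U{\left(261,l \right)} = - \left(-12\right)^{2} = \left(-1\right) 144 = -144$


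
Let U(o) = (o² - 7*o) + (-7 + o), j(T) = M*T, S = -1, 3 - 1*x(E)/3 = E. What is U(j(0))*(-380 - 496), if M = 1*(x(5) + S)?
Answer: 6132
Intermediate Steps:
x(E) = 9 - 3*E
M = -7 (M = 1*((9 - 3*5) - 1) = 1*((9 - 15) - 1) = 1*(-6 - 1) = 1*(-7) = -7)
j(T) = -7*T
U(o) = -7 + o² - 6*o
U(j(0))*(-380 - 496) = (-7 + (-7*0)² - (-42)*0)*(-380 - 496) = (-7 + 0² - 6*0)*(-876) = (-7 + 0 + 0)*(-876) = -7*(-876) = 6132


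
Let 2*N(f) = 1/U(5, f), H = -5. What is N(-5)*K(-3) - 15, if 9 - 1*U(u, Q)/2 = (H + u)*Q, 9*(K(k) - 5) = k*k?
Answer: -89/6 ≈ -14.833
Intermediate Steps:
K(k) = 5 + k²/9 (K(k) = 5 + (k*k)/9 = 5 + k²/9)
U(u, Q) = 18 - 2*Q*(-5 + u) (U(u, Q) = 18 - 2*(-5 + u)*Q = 18 - 2*Q*(-5 + u))
N(f) = 1/36 (N(f) = 1/(2*(18 + 10*f - 2*f*5)) = 1/(2*(18 + 10*f - 10*f)) = (½)/18 = (½)*(1/18) = 1/36)
N(-5)*K(-3) - 15 = (5 + (⅑)*(-3)²)/36 - 15 = (5 + (⅑)*9)/36 - 15 = (5 + 1)/36 - 15 = (1/36)*6 - 15 = ⅙ - 15 = -89/6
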